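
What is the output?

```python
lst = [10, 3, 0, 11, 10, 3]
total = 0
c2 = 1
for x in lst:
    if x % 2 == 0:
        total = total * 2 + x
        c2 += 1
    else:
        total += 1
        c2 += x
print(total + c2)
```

x=10: even, total = 0*2+10 = 10; c2=2
x=3: not even, total = 10+1 = 11; c2=5
x=0: even, total = 11*2+0 = 22; c2=6
x=11: not even, total = 22+1 = 23; c2=17
x=10: even, total = 23*2+10 = 56; c2=18
x=3: not even, total = 56+1 = 57; c2=21
total+c2 = 57+21 = 78

78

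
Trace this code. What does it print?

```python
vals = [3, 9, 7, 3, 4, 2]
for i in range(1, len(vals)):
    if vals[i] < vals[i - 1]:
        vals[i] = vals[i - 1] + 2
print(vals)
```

[3, 9, 11, 13, 15, 17]

i=1: 9>=3, unchanged → [3, 9, 7, 3, 4, 2]
i=2: 7<9, vals[2] = 9+2 = 11 → [3, 9, 11, 3, 4, 2]
i=3: 3<11, vals[3] = 11+2 = 13 → [3, 9, 11, 13, 4, 2]
i=4: 4<13, vals[4] = 13+2 = 15 → [3, 9, 11, 13, 15, 2]
i=5: 2<15, vals[5] = 15+2 = 17 → [3, 9, 11, 13, 15, 17]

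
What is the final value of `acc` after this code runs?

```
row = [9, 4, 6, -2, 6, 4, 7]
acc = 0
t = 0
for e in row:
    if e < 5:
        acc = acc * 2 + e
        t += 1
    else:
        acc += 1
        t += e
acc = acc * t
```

961

e=9: not <5, acc = 0+1 = 1; t=9
e=4: <5, acc = 1*2+4 = 6; t=10
e=6: not <5, acc = 6+1 = 7; t=16
e=-2: <5, acc = 7*2+(-2) = 12; t=17
e=6: not <5, acc = 12+1 = 13; t=23
e=4: <5, acc = 13*2+4 = 30; t=24
e=7: not <5, acc = 30+1 = 31; t=31
acc*t = 31*31 = 961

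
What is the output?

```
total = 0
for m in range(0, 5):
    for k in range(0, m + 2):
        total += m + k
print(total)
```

m=0,k=0: total = 0+0 = 0
m=0,k=1: total = 0+1 = 1
m=1,k=0: total = 1+1 = 2
m=1,k=1: total = 2+2 = 4
m=1,k=2: total = 4+3 = 7
m=2,k=0: total = 7+2 = 9
m=2,k=1: total = 9+3 = 12
m=2,k=2: total = 12+4 = 16
m=2,k=3: total = 16+5 = 21
m=3,k=0: total = 21+3 = 24
m=3,k=1: total = 24+4 = 28
m=3,k=2: total = 28+5 = 33
m=3,k=3: total = 33+6 = 39
m=3,k=4: total = 39+7 = 46
m=4,k=0: total = 46+4 = 50
m=4,k=1: total = 50+5 = 55
m=4,k=2: total = 55+6 = 61
m=4,k=3: total = 61+7 = 68
m=4,k=4: total = 68+8 = 76
m=4,k=5: total = 76+9 = 85

85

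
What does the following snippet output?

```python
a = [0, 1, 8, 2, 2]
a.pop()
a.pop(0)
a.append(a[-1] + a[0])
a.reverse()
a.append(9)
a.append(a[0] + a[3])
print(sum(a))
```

27

pop() removes 2 → [0, 1, 8, 2]
pop(0) removes 0 → [1, 8, 2]
append a[-1]+a[0] = 2+1 = 3 → [1, 8, 2, 3]
reverse → [3, 2, 8, 1]
append 9 → [3, 2, 8, 1, 9]
append a[0]+a[3] = 3+1 = 4 → [3, 2, 8, 1, 9, 4]
sum = 27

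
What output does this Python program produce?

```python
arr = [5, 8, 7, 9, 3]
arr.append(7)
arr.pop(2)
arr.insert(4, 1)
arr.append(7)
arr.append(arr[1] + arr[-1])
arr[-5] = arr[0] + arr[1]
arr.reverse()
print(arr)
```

[15, 7, 7, 1, 13, 9, 8, 5]

append 7 → [5, 8, 7, 9, 3, 7]
pop(2) removes 7 → [5, 8, 9, 3, 7]
insert 1 at 4 → [5, 8, 9, 3, 1, 7]
append 7 → [5, 8, 9, 3, 1, 7, 7]
append arr[1]+arr[-1] = 8+7 = 15 → [5, 8, 9, 3, 1, 7, 7, 15]
arr[-5] = arr[0]+arr[1] = 5+8 = 13 → [5, 8, 9, 13, 1, 7, 7, 15]
reverse → [15, 7, 7, 1, 13, 9, 8, 5]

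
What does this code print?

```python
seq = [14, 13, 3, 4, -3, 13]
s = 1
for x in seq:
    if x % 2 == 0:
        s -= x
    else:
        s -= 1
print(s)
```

x=14: even, s = 1-14 = -13
x=13: not even, s = (-13)-1 = -14
x=3: not even, s = (-14)-1 = -15
x=4: even, s = (-15)-4 = -19
x=-3: not even, s = (-19)-1 = -20
x=13: not even, s = (-20)-1 = -21

-21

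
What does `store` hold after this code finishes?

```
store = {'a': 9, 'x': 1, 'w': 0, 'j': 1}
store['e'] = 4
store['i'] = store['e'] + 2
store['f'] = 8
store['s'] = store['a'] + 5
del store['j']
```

store['e'] = 4 → {'a': 9, 'x': 1, 'w': 0, 'j': 1, 'e': 4}
store['i'] = store['e']+2 = 6 → {'a': 9, 'x': 1, 'w': 0, 'j': 1, 'e': 4, 'i': 6}
store['f'] = 8 → {'a': 9, 'x': 1, 'w': 0, 'j': 1, 'e': 4, 'i': 6, 'f': 8}
store['s'] = store['a']+5 = 14 → {'a': 9, 'x': 1, 'w': 0, 'j': 1, 'e': 4, 'i': 6, 'f': 8, 's': 14}
del 'j' → {'a': 9, 'x': 1, 'w': 0, 'e': 4, 'i': 6, 'f': 8, 's': 14}

{'a': 9, 'x': 1, 'w': 0, 'e': 4, 'i': 6, 'f': 8, 's': 14}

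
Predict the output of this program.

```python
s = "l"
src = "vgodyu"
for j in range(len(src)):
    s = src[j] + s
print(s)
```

j=0: prepend 'v' → 'vl'
j=1: prepend 'g' → 'gvl'
j=2: prepend 'o' → 'ogvl'
j=3: prepend 'd' → 'dogvl'
j=4: prepend 'y' → 'ydogvl'
j=5: prepend 'u' → 'uydogvl'

uydogvl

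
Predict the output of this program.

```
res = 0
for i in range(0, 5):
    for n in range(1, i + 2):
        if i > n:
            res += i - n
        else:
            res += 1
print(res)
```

19

i=0,n=1: not 0>1, res = 0+1 = 1
i=1,n=1: not 1>1, res = 1+1 = 2
i=1,n=2: not 1>2, res = 2+1 = 3
i=2,n=1: 2>1, res = 3+1 = 4
i=2,n=2: not 2>2, res = 4+1 = 5
i=2,n=3: not 2>3, res = 5+1 = 6
i=3,n=1: 3>1, res = 6+2 = 8
i=3,n=2: 3>2, res = 8+1 = 9
i=3,n=3: not 3>3, res = 9+1 = 10
i=3,n=4: not 3>4, res = 10+1 = 11
i=4,n=1: 4>1, res = 11+3 = 14
i=4,n=2: 4>2, res = 14+2 = 16
i=4,n=3: 4>3, res = 16+1 = 17
i=4,n=4: not 4>4, res = 17+1 = 18
i=4,n=5: not 4>5, res = 18+1 = 19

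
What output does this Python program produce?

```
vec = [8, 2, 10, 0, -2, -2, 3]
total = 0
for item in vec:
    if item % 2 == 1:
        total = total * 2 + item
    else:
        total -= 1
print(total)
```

item=8: not odd, total = 0-1 = -1
item=2: not odd, total = (-1)-1 = -2
item=10: not odd, total = (-2)-1 = -3
item=0: not odd, total = (-3)-1 = -4
item=-2: not odd, total = (-4)-1 = -5
item=-2: not odd, total = (-5)-1 = -6
item=3: odd, total = (-6)*2+3 = -9

-9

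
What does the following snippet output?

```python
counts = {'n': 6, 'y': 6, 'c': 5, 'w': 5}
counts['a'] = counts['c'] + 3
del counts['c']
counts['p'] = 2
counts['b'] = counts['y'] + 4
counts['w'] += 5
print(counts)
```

counts['a'] = counts['c']+3 = 8 → {'n': 6, 'y': 6, 'c': 5, 'w': 5, 'a': 8}
del 'c' → {'n': 6, 'y': 6, 'w': 5, 'a': 8}
counts['p'] = 2 → {'n': 6, 'y': 6, 'w': 5, 'a': 8, 'p': 2}
counts['b'] = counts['y']+4 = 10 → {'n': 6, 'y': 6, 'w': 5, 'a': 8, 'p': 2, 'b': 10}
counts['w'] = 5+5 = 10 → {'n': 6, 'y': 6, 'w': 10, 'a': 8, 'p': 2, 'b': 10}

{'n': 6, 'y': 6, 'w': 10, 'a': 8, 'p': 2, 'b': 10}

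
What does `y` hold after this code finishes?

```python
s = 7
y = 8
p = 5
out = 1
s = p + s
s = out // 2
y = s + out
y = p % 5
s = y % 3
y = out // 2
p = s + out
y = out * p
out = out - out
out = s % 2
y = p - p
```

s = 5+7 = 12
s = 1//2 = 0
y = 0+1 = 1
y = 5%5 = 0
s = 0%3 = 0
y = 1//2 = 0
p = 0+1 = 1
y = 1*1 = 1
out = 1-1 = 0
out = 0%2 = 0
y = 1-1 = 0

0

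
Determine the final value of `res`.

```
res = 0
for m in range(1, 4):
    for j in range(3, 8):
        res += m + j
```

m=1,j=3: res = 0+4 = 4
m=1,j=4: res = 4+5 = 9
m=1,j=5: res = 9+6 = 15
m=1,j=6: res = 15+7 = 22
m=1,j=7: res = 22+8 = 30
m=2,j=3: res = 30+5 = 35
m=2,j=4: res = 35+6 = 41
m=2,j=5: res = 41+7 = 48
m=2,j=6: res = 48+8 = 56
m=2,j=7: res = 56+9 = 65
m=3,j=3: res = 65+6 = 71
m=3,j=4: res = 71+7 = 78
m=3,j=5: res = 78+8 = 86
m=3,j=6: res = 86+9 = 95
m=3,j=7: res = 95+10 = 105

105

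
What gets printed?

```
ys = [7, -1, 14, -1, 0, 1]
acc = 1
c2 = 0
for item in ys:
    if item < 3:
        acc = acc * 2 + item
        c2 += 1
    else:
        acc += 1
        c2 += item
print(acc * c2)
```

725

item=7: not <3, acc = 1+1 = 2; c2=7
item=-1: <3, acc = 2*2+(-1) = 3; c2=8
item=14: not <3, acc = 3+1 = 4; c2=22
item=-1: <3, acc = 4*2+(-1) = 7; c2=23
item=0: <3, acc = 7*2+0 = 14; c2=24
item=1: <3, acc = 14*2+1 = 29; c2=25
acc*c2 = 29*25 = 725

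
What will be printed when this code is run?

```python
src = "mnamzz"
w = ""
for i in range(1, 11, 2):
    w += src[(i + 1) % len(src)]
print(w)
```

i=1: add src[2]='a' → 'a'
i=3: add src[4]='z' → 'az'
i=5: add src[0]='m' → 'azm'
i=7: add src[2]='a' → 'azma'
i=9: add src[4]='z' → 'azmaz'

azmaz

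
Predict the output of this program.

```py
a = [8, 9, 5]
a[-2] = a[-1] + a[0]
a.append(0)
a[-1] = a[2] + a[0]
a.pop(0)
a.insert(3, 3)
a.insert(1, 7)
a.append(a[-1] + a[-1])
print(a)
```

[13, 7, 5, 13, 3, 6]

a[-2] = a[-1]+a[0] = 5+8 = 13 → [8, 13, 5]
append 0 → [8, 13, 5, 0]
a[-1] = a[2]+a[0] = 5+8 = 13 → [8, 13, 5, 13]
pop(0) removes 8 → [13, 5, 13]
insert 3 at 3 → [13, 5, 13, 3]
insert 7 at 1 → [13, 7, 5, 13, 3]
append a[-1]+a[-1] = 3+3 = 6 → [13, 7, 5, 13, 3, 6]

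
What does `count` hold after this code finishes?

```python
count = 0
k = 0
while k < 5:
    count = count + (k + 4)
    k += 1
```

k=0: count = 0+4 = 4
k=1: count = 4+5 = 9
k=2: count = 9+6 = 15
k=3: count = 15+7 = 22
k=4: count = 22+8 = 30

30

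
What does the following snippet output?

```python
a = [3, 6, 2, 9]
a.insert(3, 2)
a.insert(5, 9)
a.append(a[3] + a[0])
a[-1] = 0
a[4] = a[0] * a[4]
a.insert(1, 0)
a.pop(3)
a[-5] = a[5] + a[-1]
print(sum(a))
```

50

insert 2 at 3 → [3, 6, 2, 2, 9]
insert 9 at 5 → [3, 6, 2, 2, 9, 9]
append a[3]+a[0] = 2+3 = 5 → [3, 6, 2, 2, 9, 9, 5]
a[-1] = 0 → [3, 6, 2, 2, 9, 9, 0]
a[4] = a[0]*a[4] = 3*9 = 27 → [3, 6, 2, 2, 27, 9, 0]
insert 0 at 1 → [3, 0, 6, 2, 2, 27, 9, 0]
pop(3) removes 2 → [3, 0, 6, 2, 27, 9, 0]
a[-5] = a[5]+a[-1] = 9+0 = 9 → [3, 0, 9, 2, 27, 9, 0]
sum = 50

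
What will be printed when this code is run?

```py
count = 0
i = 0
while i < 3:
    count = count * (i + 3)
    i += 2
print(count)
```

i=0: count = 0*3 = 0
i=2: count = 0*5 = 0

0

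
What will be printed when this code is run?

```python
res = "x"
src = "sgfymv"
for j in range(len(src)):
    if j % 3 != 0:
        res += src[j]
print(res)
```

j=0: skip
j=1: add 'g' → 'xg'
j=2: add 'f' → 'xgf'
j=3: skip
j=4: add 'm' → 'xgfm'
j=5: add 'v' → 'xgfmv'

xgfmv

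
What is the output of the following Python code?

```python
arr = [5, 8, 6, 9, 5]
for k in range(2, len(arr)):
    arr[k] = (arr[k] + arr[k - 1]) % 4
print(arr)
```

[5, 8, 2, 3, 0]

k=2: arr[2] = (6+8)%4 = 2 → [5, 8, 2, 9, 5]
k=3: arr[3] = (9+2)%4 = 3 → [5, 8, 2, 3, 5]
k=4: arr[4] = (5+3)%4 = 0 → [5, 8, 2, 3, 0]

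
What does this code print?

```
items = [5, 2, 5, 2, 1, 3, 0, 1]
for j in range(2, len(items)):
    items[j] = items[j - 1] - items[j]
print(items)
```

j=2: items[2] = 2-5 = -3 → [5, 2, -3, 2, 1, 3, 0, 1]
j=3: items[3] = (-3)-2 = -5 → [5, 2, -3, -5, 1, 3, 0, 1]
j=4: items[4] = (-5)-1 = -6 → [5, 2, -3, -5, -6, 3, 0, 1]
j=5: items[5] = (-6)-3 = -9 → [5, 2, -3, -5, -6, -9, 0, 1]
j=6: items[6] = (-9)-0 = -9 → [5, 2, -3, -5, -6, -9, -9, 1]
j=7: items[7] = (-9)-1 = -10 → [5, 2, -3, -5, -6, -9, -9, -10]

[5, 2, -3, -5, -6, -9, -9, -10]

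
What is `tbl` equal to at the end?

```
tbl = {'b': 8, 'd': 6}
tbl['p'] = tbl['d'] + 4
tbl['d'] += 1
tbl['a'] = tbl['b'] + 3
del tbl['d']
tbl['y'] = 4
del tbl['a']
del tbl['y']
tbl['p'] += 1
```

tbl['p'] = tbl['d']+4 = 10 → {'b': 8, 'd': 6, 'p': 10}
tbl['d'] = 6+1 = 7 → {'b': 8, 'd': 7, 'p': 10}
tbl['a'] = tbl['b']+3 = 11 → {'b': 8, 'd': 7, 'p': 10, 'a': 11}
del 'd' → {'b': 8, 'p': 10, 'a': 11}
tbl['y'] = 4 → {'b': 8, 'p': 10, 'a': 11, 'y': 4}
del 'a' → {'b': 8, 'p': 10, 'y': 4}
del 'y' → {'b': 8, 'p': 10}
tbl['p'] = 10+1 = 11 → {'b': 8, 'p': 11}

{'b': 8, 'p': 11}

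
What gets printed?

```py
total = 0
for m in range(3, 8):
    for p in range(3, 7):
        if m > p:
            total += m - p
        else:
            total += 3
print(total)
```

50

m=3,p=3: not 3>3, total = 0+3 = 3
m=3,p=4: not 3>4, total = 3+3 = 6
m=3,p=5: not 3>5, total = 6+3 = 9
m=3,p=6: not 3>6, total = 9+3 = 12
m=4,p=3: 4>3, total = 12+1 = 13
m=4,p=4: not 4>4, total = 13+3 = 16
m=4,p=5: not 4>5, total = 16+3 = 19
m=4,p=6: not 4>6, total = 19+3 = 22
m=5,p=3: 5>3, total = 22+2 = 24
m=5,p=4: 5>4, total = 24+1 = 25
m=5,p=5: not 5>5, total = 25+3 = 28
m=5,p=6: not 5>6, total = 28+3 = 31
m=6,p=3: 6>3, total = 31+3 = 34
m=6,p=4: 6>4, total = 34+2 = 36
m=6,p=5: 6>5, total = 36+1 = 37
m=6,p=6: not 6>6, total = 37+3 = 40
m=7,p=3: 7>3, total = 40+4 = 44
m=7,p=4: 7>4, total = 44+3 = 47
m=7,p=5: 7>5, total = 47+2 = 49
m=7,p=6: 7>6, total = 49+1 = 50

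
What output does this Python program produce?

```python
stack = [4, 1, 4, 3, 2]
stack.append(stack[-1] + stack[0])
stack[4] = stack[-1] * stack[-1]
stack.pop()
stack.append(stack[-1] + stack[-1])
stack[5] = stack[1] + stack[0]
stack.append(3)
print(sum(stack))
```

append stack[-1]+stack[0] = 2+4 = 6 → [4, 1, 4, 3, 2, 6]
stack[4] = stack[-1]*stack[-1] = 6*6 = 36 → [4, 1, 4, 3, 36, 6]
pop() removes 6 → [4, 1, 4, 3, 36]
append stack[-1]+stack[-1] = 36+36 = 72 → [4, 1, 4, 3, 36, 72]
stack[5] = stack[1]+stack[0] = 1+4 = 5 → [4, 1, 4, 3, 36, 5]
append 3 → [4, 1, 4, 3, 36, 5, 3]
sum = 56

56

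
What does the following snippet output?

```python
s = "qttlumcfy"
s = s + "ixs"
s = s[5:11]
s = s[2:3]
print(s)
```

f

+ 'ixs' → 'qttlumcfyixs'
slice [5:11] → 'mcfyix'
slice [2:3] → 'f'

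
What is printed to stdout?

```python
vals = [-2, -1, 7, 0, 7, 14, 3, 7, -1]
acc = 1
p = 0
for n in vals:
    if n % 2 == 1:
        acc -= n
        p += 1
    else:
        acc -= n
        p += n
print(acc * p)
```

-594

n=-2: not odd, acc = 1-(-2) = 3; p=-2
n=-1: odd, acc = 3-(-1) = 4; p=-1
n=7: odd, acc = 4-7 = -3; p=0
n=0: not odd, acc = (-3)-0 = -3; p=0
n=7: odd, acc = (-3)-7 = -10; p=1
n=14: not odd, acc = (-10)-14 = -24; p=15
n=3: odd, acc = (-24)-3 = -27; p=16
n=7: odd, acc = (-27)-7 = -34; p=17
n=-1: odd, acc = (-34)-(-1) = -33; p=18
acc*p = (-33)*18 = -594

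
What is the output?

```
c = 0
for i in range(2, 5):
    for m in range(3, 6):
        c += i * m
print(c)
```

i=2,m=3: c = 0+6 = 6
i=2,m=4: c = 6+8 = 14
i=2,m=5: c = 14+10 = 24
i=3,m=3: c = 24+9 = 33
i=3,m=4: c = 33+12 = 45
i=3,m=5: c = 45+15 = 60
i=4,m=3: c = 60+12 = 72
i=4,m=4: c = 72+16 = 88
i=4,m=5: c = 88+20 = 108

108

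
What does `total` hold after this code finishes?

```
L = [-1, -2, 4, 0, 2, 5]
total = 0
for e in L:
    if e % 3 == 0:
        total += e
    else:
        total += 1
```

e=-1: not %3==0, total = 0+1 = 1
e=-2: not %3==0, total = 1+1 = 2
e=4: not %3==0, total = 2+1 = 3
e=0: %3==0, total = 3+0 = 3
e=2: not %3==0, total = 3+1 = 4
e=5: not %3==0, total = 4+1 = 5

5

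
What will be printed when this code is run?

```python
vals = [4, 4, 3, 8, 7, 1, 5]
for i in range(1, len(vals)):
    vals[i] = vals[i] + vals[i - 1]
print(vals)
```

i=1: vals[1] = 4+4 = 8 → [4, 8, 3, 8, 7, 1, 5]
i=2: vals[2] = 3+8 = 11 → [4, 8, 11, 8, 7, 1, 5]
i=3: vals[3] = 8+11 = 19 → [4, 8, 11, 19, 7, 1, 5]
i=4: vals[4] = 7+19 = 26 → [4, 8, 11, 19, 26, 1, 5]
i=5: vals[5] = 1+26 = 27 → [4, 8, 11, 19, 26, 27, 5]
i=6: vals[6] = 5+27 = 32 → [4, 8, 11, 19, 26, 27, 32]

[4, 8, 11, 19, 26, 27, 32]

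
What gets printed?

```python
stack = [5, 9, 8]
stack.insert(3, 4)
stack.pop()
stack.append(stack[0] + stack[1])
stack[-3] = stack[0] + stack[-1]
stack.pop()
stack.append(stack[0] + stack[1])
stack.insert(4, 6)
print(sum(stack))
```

insert 4 at 3 → [5, 9, 8, 4]
pop() removes 4 → [5, 9, 8]
append stack[0]+stack[1] = 5+9 = 14 → [5, 9, 8, 14]
stack[-3] = stack[0]+stack[-1] = 5+14 = 19 → [5, 19, 8, 14]
pop() removes 14 → [5, 19, 8]
append stack[0]+stack[1] = 5+19 = 24 → [5, 19, 8, 24]
insert 6 at 4 → [5, 19, 8, 24, 6]
sum = 62

62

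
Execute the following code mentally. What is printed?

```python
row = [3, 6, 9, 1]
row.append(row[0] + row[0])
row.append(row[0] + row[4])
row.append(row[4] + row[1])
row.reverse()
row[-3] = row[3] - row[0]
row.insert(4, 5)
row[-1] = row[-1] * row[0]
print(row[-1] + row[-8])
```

append row[0]+row[0] = 3+3 = 6 → [3, 6, 9, 1, 6]
append row[0]+row[4] = 3+6 = 9 → [3, 6, 9, 1, 6, 9]
append row[4]+row[1] = 6+6 = 12 → [3, 6, 9, 1, 6, 9, 12]
reverse → [12, 9, 6, 1, 9, 6, 3]
row[-3] = row[3]-row[0] = 1-12 = -11 → [12, 9, 6, 1, -11, 6, 3]
insert 5 at 4 → [12, 9, 6, 1, 5, -11, 6, 3]
row[-1] = row[-1]*row[0] = 3*12 = 36 → [12, 9, 6, 1, 5, -11, 6, 36]
row[-1]+row[-8] = 36+12 = 48

48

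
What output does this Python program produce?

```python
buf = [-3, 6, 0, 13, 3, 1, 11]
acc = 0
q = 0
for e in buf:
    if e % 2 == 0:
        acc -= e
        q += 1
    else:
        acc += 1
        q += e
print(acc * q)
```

e=-3: not even, acc = 0+1 = 1; q=-3
e=6: even, acc = 1-6 = -5; q=-2
e=0: even, acc = (-5)-0 = -5; q=-1
e=13: not even, acc = (-5)+1 = -4; q=12
e=3: not even, acc = (-4)+1 = -3; q=15
e=1: not even, acc = (-3)+1 = -2; q=16
e=11: not even, acc = (-2)+1 = -1; q=27
acc*q = (-1)*27 = -27

-27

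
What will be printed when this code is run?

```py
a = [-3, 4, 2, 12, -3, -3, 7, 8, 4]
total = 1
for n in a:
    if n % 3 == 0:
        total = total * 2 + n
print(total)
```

31

n=-3: %3==0, total = 1*2+(-3) = -1
n=4: not %3==0
n=2: not %3==0
n=12: %3==0, total = (-1)*2+12 = 10
n=-3: %3==0, total = 10*2+(-3) = 17
n=-3: %3==0, total = 17*2+(-3) = 31
n=7: not %3==0
n=8: not %3==0
n=4: not %3==0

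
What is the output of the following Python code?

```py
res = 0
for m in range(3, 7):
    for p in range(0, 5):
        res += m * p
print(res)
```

180

m=3,p=0: res = 0+0 = 0
m=3,p=1: res = 0+3 = 3
m=3,p=2: res = 3+6 = 9
m=3,p=3: res = 9+9 = 18
m=3,p=4: res = 18+12 = 30
m=4,p=0: res = 30+0 = 30
m=4,p=1: res = 30+4 = 34
m=4,p=2: res = 34+8 = 42
m=4,p=3: res = 42+12 = 54
m=4,p=4: res = 54+16 = 70
m=5,p=0: res = 70+0 = 70
m=5,p=1: res = 70+5 = 75
m=5,p=2: res = 75+10 = 85
m=5,p=3: res = 85+15 = 100
m=5,p=4: res = 100+20 = 120
m=6,p=0: res = 120+0 = 120
m=6,p=1: res = 120+6 = 126
m=6,p=2: res = 126+12 = 138
m=6,p=3: res = 138+18 = 156
m=6,p=4: res = 156+24 = 180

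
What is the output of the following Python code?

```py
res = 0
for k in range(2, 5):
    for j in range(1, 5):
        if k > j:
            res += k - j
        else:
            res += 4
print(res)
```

k=2,j=1: 2>1, res = 0+1 = 1
k=2,j=2: not 2>2, res = 1+4 = 5
k=2,j=3: not 2>3, res = 5+4 = 9
k=2,j=4: not 2>4, res = 9+4 = 13
k=3,j=1: 3>1, res = 13+2 = 15
k=3,j=2: 3>2, res = 15+1 = 16
k=3,j=3: not 3>3, res = 16+4 = 20
k=3,j=4: not 3>4, res = 20+4 = 24
k=4,j=1: 4>1, res = 24+3 = 27
k=4,j=2: 4>2, res = 27+2 = 29
k=4,j=3: 4>3, res = 29+1 = 30
k=4,j=4: not 4>4, res = 30+4 = 34

34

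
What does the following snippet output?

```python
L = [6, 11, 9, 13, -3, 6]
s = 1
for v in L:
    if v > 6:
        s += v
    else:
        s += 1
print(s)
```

37

v=6: not >6, s = 1+1 = 2
v=11: >6, s = 2+11 = 13
v=9: >6, s = 13+9 = 22
v=13: >6, s = 22+13 = 35
v=-3: not >6, s = 35+1 = 36
v=6: not >6, s = 36+1 = 37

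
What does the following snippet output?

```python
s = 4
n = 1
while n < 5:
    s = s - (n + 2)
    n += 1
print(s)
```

-14

n=1: s = 4-3 = 1
n=2: s = 1-4 = -3
n=3: s = (-3)-5 = -8
n=4: s = (-8)-6 = -14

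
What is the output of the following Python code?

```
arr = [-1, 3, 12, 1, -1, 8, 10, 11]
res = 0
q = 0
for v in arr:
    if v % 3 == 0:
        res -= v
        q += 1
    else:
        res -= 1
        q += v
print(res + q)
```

v=-1: not %3==0, res = 0-1 = -1; q=-1
v=3: %3==0, res = (-1)-3 = -4; q=0
v=12: %3==0, res = (-4)-12 = -16; q=1
v=1: not %3==0, res = (-16)-1 = -17; q=2
v=-1: not %3==0, res = (-17)-1 = -18; q=1
v=8: not %3==0, res = (-18)-1 = -19; q=9
v=10: not %3==0, res = (-19)-1 = -20; q=19
v=11: not %3==0, res = (-20)-1 = -21; q=30
res+q = (-21)+30 = 9

9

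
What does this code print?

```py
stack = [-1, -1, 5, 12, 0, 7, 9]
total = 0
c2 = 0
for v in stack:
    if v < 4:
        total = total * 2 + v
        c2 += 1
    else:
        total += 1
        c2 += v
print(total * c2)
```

v=-1: <4, total = 0*2+(-1) = -1; c2=1
v=-1: <4, total = (-1)*2+(-1) = -3; c2=2
v=5: not <4, total = (-3)+1 = -2; c2=7
v=12: not <4, total = (-2)+1 = -1; c2=19
v=0: <4, total = (-1)*2+0 = -2; c2=20
v=7: not <4, total = (-2)+1 = -1; c2=27
v=9: not <4, total = (-1)+1 = 0; c2=36
total*c2 = 0*36 = 0

0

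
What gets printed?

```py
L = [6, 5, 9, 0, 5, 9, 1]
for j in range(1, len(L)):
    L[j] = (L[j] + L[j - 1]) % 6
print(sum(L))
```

25

j=1: L[1] = (5+6)%6 = 5 → [6, 5, 9, 0, 5, 9, 1]
j=2: L[2] = (9+5)%6 = 2 → [6, 5, 2, 0, 5, 9, 1]
j=3: L[3] = (0+2)%6 = 2 → [6, 5, 2, 2, 5, 9, 1]
j=4: L[4] = (5+2)%6 = 1 → [6, 5, 2, 2, 1, 9, 1]
j=5: L[5] = (9+1)%6 = 4 → [6, 5, 2, 2, 1, 4, 1]
j=6: L[6] = (1+4)%6 = 5 → [6, 5, 2, 2, 1, 4, 5]
sum = 25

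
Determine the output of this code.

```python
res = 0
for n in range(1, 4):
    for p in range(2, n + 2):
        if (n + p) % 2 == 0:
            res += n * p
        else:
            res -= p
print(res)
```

n=1,p=2: odd sum, res = 0-2 = -2
n=2,p=2: even sum, res = (-2)+4 = 2
n=2,p=3: odd sum, res = 2-3 = -1
n=3,p=2: odd sum, res = (-1)-2 = -3
n=3,p=3: even sum, res = (-3)+9 = 6
n=3,p=4: odd sum, res = 6-4 = 2

2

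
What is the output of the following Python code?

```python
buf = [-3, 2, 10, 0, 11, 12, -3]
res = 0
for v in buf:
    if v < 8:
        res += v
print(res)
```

v=-3: <8, res = 0+(-3) = -3
v=2: <8, res = (-3)+2 = -1
v=10: not <8
v=0: <8, res = (-1)+0 = -1
v=11: not <8
v=12: not <8
v=-3: <8, res = (-1)+(-3) = -4

-4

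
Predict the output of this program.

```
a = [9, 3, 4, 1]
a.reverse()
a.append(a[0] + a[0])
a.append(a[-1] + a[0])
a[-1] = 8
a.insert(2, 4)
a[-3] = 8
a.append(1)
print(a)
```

[1, 4, 4, 3, 8, 2, 8, 1]

reverse → [1, 4, 3, 9]
append a[0]+a[0] = 1+1 = 2 → [1, 4, 3, 9, 2]
append a[-1]+a[0] = 2+1 = 3 → [1, 4, 3, 9, 2, 3]
a[-1] = 8 → [1, 4, 3, 9, 2, 8]
insert 4 at 2 → [1, 4, 4, 3, 9, 2, 8]
a[-3] = 8 → [1, 4, 4, 3, 8, 2, 8]
append 1 → [1, 4, 4, 3, 8, 2, 8, 1]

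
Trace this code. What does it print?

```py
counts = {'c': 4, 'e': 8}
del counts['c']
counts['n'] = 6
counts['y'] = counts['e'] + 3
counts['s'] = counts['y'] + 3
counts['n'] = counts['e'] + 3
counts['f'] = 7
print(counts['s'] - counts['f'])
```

del 'c' → {'e': 8}
counts['n'] = 6 → {'e': 8, 'n': 6}
counts['y'] = counts['e']+3 = 11 → {'e': 8, 'n': 6, 'y': 11}
counts['s'] = counts['y']+3 = 14 → {'e': 8, 'n': 6, 'y': 11, 's': 14}
counts['n'] = counts['e']+3 = 11 → {'e': 8, 'n': 11, 'y': 11, 's': 14}
counts['f'] = 7 → {'e': 8, 'n': 11, 'y': 11, 's': 14, 'f': 7}
counts['s']-counts['f'] = 14-7 = 7

7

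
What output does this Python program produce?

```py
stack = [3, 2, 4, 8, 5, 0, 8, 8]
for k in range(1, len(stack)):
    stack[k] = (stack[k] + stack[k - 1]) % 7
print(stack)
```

k=1: stack[1] = (2+3)%7 = 5 → [3, 5, 4, 8, 5, 0, 8, 8]
k=2: stack[2] = (4+5)%7 = 2 → [3, 5, 2, 8, 5, 0, 8, 8]
k=3: stack[3] = (8+2)%7 = 3 → [3, 5, 2, 3, 5, 0, 8, 8]
k=4: stack[4] = (5+3)%7 = 1 → [3, 5, 2, 3, 1, 0, 8, 8]
k=5: stack[5] = (0+1)%7 = 1 → [3, 5, 2, 3, 1, 1, 8, 8]
k=6: stack[6] = (8+1)%7 = 2 → [3, 5, 2, 3, 1, 1, 2, 8]
k=7: stack[7] = (8+2)%7 = 3 → [3, 5, 2, 3, 1, 1, 2, 3]

[3, 5, 2, 3, 1, 1, 2, 3]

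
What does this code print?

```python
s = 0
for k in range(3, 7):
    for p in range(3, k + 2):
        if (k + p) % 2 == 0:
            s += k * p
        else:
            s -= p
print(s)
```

k=3,p=3: even sum, s = 0+9 = 9
k=3,p=4: odd sum, s = 9-4 = 5
k=4,p=3: odd sum, s = 5-3 = 2
k=4,p=4: even sum, s = 2+16 = 18
k=4,p=5: odd sum, s = 18-5 = 13
k=5,p=3: even sum, s = 13+15 = 28
k=5,p=4: odd sum, s = 28-4 = 24
k=5,p=5: even sum, s = 24+25 = 49
k=5,p=6: odd sum, s = 49-6 = 43
k=6,p=3: odd sum, s = 43-3 = 40
k=6,p=4: even sum, s = 40+24 = 64
k=6,p=5: odd sum, s = 64-5 = 59
k=6,p=6: even sum, s = 59+36 = 95
k=6,p=7: odd sum, s = 95-7 = 88

88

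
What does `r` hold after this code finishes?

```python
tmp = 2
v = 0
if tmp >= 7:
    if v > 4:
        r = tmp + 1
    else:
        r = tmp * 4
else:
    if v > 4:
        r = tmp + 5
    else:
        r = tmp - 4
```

-2

tmp=2, v=0
tmp >= 7 is False; v > 4 is False
→ r = tmp - 4 = -2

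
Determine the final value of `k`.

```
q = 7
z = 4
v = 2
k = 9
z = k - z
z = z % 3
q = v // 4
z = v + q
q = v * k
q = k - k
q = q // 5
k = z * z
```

4

z = 9-4 = 5
z = 5%3 = 2
q = 2//4 = 0
z = 2+0 = 2
q = 2*9 = 18
q = 9-9 = 0
q = 0//5 = 0
k = 2*2 = 4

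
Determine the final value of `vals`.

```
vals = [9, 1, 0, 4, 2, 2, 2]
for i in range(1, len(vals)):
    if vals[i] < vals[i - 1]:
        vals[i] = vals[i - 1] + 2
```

i=1: 1<9, vals[1] = 9+2 = 11 → [9, 11, 0, 4, 2, 2, 2]
i=2: 0<11, vals[2] = 11+2 = 13 → [9, 11, 13, 4, 2, 2, 2]
i=3: 4<13, vals[3] = 13+2 = 15 → [9, 11, 13, 15, 2, 2, 2]
i=4: 2<15, vals[4] = 15+2 = 17 → [9, 11, 13, 15, 17, 2, 2]
i=5: 2<17, vals[5] = 17+2 = 19 → [9, 11, 13, 15, 17, 19, 2]
i=6: 2<19, vals[6] = 19+2 = 21 → [9, 11, 13, 15, 17, 19, 21]

[9, 11, 13, 15, 17, 19, 21]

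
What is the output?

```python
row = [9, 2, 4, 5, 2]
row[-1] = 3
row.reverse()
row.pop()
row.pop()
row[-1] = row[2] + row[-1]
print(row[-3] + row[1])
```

8

row[-1] = 3 → [9, 2, 4, 5, 3]
reverse → [3, 5, 4, 2, 9]
pop() removes 9 → [3, 5, 4, 2]
pop() removes 2 → [3, 5, 4]
row[-1] = row[2]+row[-1] = 4+4 = 8 → [3, 5, 8]
row[-3]+row[1] = 3+5 = 8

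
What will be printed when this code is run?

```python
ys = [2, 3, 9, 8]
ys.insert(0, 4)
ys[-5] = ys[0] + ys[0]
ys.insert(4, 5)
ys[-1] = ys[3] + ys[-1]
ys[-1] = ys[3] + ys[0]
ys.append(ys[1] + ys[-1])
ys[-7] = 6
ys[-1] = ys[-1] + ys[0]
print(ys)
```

[6, 2, 3, 9, 5, 17, 25]

insert 4 at 0 → [4, 2, 3, 9, 8]
ys[-5] = ys[0]+ys[0] = 4+4 = 8 → [8, 2, 3, 9, 8]
insert 5 at 4 → [8, 2, 3, 9, 5, 8]
ys[-1] = ys[3]+ys[-1] = 9+8 = 17 → [8, 2, 3, 9, 5, 17]
ys[-1] = ys[3]+ys[0] = 9+8 = 17 → [8, 2, 3, 9, 5, 17]
append ys[1]+ys[-1] = 2+17 = 19 → [8, 2, 3, 9, 5, 17, 19]
ys[-7] = 6 → [6, 2, 3, 9, 5, 17, 19]
ys[-1] = ys[-1]+ys[0] = 19+6 = 25 → [6, 2, 3, 9, 5, 17, 25]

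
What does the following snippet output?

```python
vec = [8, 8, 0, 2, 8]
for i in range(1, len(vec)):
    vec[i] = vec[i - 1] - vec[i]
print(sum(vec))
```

-4

i=1: vec[1] = 8-8 = 0 → [8, 0, 0, 2, 8]
i=2: vec[2] = 0-0 = 0 → [8, 0, 0, 2, 8]
i=3: vec[3] = 0-2 = -2 → [8, 0, 0, -2, 8]
i=4: vec[4] = (-2)-8 = -10 → [8, 0, 0, -2, -10]
sum = -4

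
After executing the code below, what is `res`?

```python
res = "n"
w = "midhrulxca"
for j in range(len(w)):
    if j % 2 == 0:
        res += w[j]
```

j=0: add 'm' → 'nm'
j=1: skip
j=2: add 'd' → 'nmd'
j=3: skip
j=4: add 'r' → 'nmdr'
j=5: skip
j=6: add 'l' → 'nmdrl'
j=7: skip
j=8: add 'c' → 'nmdrlc'
j=9: skip

'nmdrlc'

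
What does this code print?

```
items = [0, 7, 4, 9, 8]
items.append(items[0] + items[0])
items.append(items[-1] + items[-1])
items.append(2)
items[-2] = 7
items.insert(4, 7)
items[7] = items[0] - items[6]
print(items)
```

append items[0]+items[0] = 0+0 = 0 → [0, 7, 4, 9, 8, 0]
append items[-1]+items[-1] = 0+0 = 0 → [0, 7, 4, 9, 8, 0, 0]
append 2 → [0, 7, 4, 9, 8, 0, 0, 2]
items[-2] = 7 → [0, 7, 4, 9, 8, 0, 7, 2]
insert 7 at 4 → [0, 7, 4, 9, 7, 8, 0, 7, 2]
items[7] = items[0]-items[6] = 0-0 = 0 → [0, 7, 4, 9, 7, 8, 0, 0, 2]

[0, 7, 4, 9, 7, 8, 0, 0, 2]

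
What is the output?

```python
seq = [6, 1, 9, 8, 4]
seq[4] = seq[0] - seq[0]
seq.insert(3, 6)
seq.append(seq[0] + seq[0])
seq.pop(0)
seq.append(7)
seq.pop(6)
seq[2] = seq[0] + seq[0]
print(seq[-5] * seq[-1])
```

seq[4] = seq[0]-seq[0] = 6-6 = 0 → [6, 1, 9, 8, 0]
insert 6 at 3 → [6, 1, 9, 6, 8, 0]
append seq[0]+seq[0] = 6+6 = 12 → [6, 1, 9, 6, 8, 0, 12]
pop(0) removes 6 → [1, 9, 6, 8, 0, 12]
append 7 → [1, 9, 6, 8, 0, 12, 7]
pop(6) removes 7 → [1, 9, 6, 8, 0, 12]
seq[2] = seq[0]+seq[0] = 1+1 = 2 → [1, 9, 2, 8, 0, 12]
seq[-5]*seq[-1] = 9*12 = 108

108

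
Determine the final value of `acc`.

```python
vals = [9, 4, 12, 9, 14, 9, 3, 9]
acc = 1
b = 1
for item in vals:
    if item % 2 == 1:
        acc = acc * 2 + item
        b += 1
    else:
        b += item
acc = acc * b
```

item=9: odd, acc = 1*2+9 = 11; b=2
item=4: not odd; b=6
item=12: not odd; b=18
item=9: odd, acc = 11*2+9 = 31; b=19
item=14: not odd; b=33
item=9: odd, acc = 31*2+9 = 71; b=34
item=3: odd, acc = 71*2+3 = 145; b=35
item=9: odd, acc = 145*2+9 = 299; b=36
acc*b = 299*36 = 10764

10764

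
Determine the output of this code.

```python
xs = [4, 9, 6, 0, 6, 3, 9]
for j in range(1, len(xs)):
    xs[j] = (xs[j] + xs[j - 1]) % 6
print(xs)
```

j=1: xs[1] = (9+4)%6 = 1 → [4, 1, 6, 0, 6, 3, 9]
j=2: xs[2] = (6+1)%6 = 1 → [4, 1, 1, 0, 6, 3, 9]
j=3: xs[3] = (0+1)%6 = 1 → [4, 1, 1, 1, 6, 3, 9]
j=4: xs[4] = (6+1)%6 = 1 → [4, 1, 1, 1, 1, 3, 9]
j=5: xs[5] = (3+1)%6 = 4 → [4, 1, 1, 1, 1, 4, 9]
j=6: xs[6] = (9+4)%6 = 1 → [4, 1, 1, 1, 1, 4, 1]

[4, 1, 1, 1, 1, 4, 1]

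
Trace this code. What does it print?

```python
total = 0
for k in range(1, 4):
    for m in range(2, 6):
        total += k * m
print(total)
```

84

k=1,m=2: total = 0+2 = 2
k=1,m=3: total = 2+3 = 5
k=1,m=4: total = 5+4 = 9
k=1,m=5: total = 9+5 = 14
k=2,m=2: total = 14+4 = 18
k=2,m=3: total = 18+6 = 24
k=2,m=4: total = 24+8 = 32
k=2,m=5: total = 32+10 = 42
k=3,m=2: total = 42+6 = 48
k=3,m=3: total = 48+9 = 57
k=3,m=4: total = 57+12 = 69
k=3,m=5: total = 69+15 = 84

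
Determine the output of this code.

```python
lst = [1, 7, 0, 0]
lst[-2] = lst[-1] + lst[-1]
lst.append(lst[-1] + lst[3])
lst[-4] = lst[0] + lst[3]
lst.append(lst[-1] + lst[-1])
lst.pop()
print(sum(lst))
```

2

lst[-2] = lst[-1]+lst[-1] = 0+0 = 0 → [1, 7, 0, 0]
append lst[-1]+lst[3] = 0+0 = 0 → [1, 7, 0, 0, 0]
lst[-4] = lst[0]+lst[3] = 1+0 = 1 → [1, 1, 0, 0, 0]
append lst[-1]+lst[-1] = 0+0 = 0 → [1, 1, 0, 0, 0, 0]
pop() removes 0 → [1, 1, 0, 0, 0]
sum = 2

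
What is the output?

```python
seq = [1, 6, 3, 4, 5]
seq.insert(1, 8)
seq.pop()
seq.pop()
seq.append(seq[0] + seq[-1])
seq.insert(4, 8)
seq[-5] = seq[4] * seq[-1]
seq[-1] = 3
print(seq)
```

[1, 32, 6, 3, 8, 3]

insert 8 at 1 → [1, 8, 6, 3, 4, 5]
pop() removes 5 → [1, 8, 6, 3, 4]
pop() removes 4 → [1, 8, 6, 3]
append seq[0]+seq[-1] = 1+3 = 4 → [1, 8, 6, 3, 4]
insert 8 at 4 → [1, 8, 6, 3, 8, 4]
seq[-5] = seq[4]*seq[-1] = 8*4 = 32 → [1, 32, 6, 3, 8, 4]
seq[-1] = 3 → [1, 32, 6, 3, 8, 3]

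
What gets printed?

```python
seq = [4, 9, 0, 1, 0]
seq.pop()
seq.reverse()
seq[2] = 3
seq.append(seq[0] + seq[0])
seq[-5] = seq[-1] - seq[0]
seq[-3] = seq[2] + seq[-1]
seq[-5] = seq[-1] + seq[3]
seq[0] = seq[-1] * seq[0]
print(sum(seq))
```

pop() removes 0 → [4, 9, 0, 1]
reverse → [1, 0, 9, 4]
seq[2] = 3 → [1, 0, 3, 4]
append seq[0]+seq[0] = 1+1 = 2 → [1, 0, 3, 4, 2]
seq[-5] = seq[-1]-seq[0] = 2-1 = 1 → [1, 0, 3, 4, 2]
seq[-3] = seq[2]+seq[-1] = 3+2 = 5 → [1, 0, 5, 4, 2]
seq[-5] = seq[-1]+seq[3] = 2+4 = 6 → [6, 0, 5, 4, 2]
seq[0] = seq[-1]*seq[0] = 2*6 = 12 → [12, 0, 5, 4, 2]
sum = 23

23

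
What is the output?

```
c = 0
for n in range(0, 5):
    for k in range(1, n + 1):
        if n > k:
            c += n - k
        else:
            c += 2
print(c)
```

n=1,k=1: not 1>1, c = 0+2 = 2
n=2,k=1: 2>1, c = 2+1 = 3
n=2,k=2: not 2>2, c = 3+2 = 5
n=3,k=1: 3>1, c = 5+2 = 7
n=3,k=2: 3>2, c = 7+1 = 8
n=3,k=3: not 3>3, c = 8+2 = 10
n=4,k=1: 4>1, c = 10+3 = 13
n=4,k=2: 4>2, c = 13+2 = 15
n=4,k=3: 4>3, c = 15+1 = 16
n=4,k=4: not 4>4, c = 16+2 = 18

18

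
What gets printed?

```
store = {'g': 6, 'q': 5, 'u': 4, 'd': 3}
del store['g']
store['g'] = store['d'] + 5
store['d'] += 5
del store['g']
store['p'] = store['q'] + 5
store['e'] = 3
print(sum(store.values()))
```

del 'g' → {'q': 5, 'u': 4, 'd': 3}
store['g'] = store['d']+5 = 8 → {'q': 5, 'u': 4, 'd': 3, 'g': 8}
store['d'] = 3+5 = 8 → {'q': 5, 'u': 4, 'd': 8, 'g': 8}
del 'g' → {'q': 5, 'u': 4, 'd': 8}
store['p'] = store['q']+5 = 10 → {'q': 5, 'u': 4, 'd': 8, 'p': 10}
store['e'] = 3 → {'q': 5, 'u': 4, 'd': 8, 'p': 10, 'e': 3}
sum of values = 30

30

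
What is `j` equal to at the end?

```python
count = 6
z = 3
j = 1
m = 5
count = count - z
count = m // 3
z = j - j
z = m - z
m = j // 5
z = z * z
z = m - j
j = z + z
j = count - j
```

3

count = 6-3 = 3
count = 5//3 = 1
z = 1-1 = 0
z = 5-0 = 5
m = 1//5 = 0
z = 5*5 = 25
z = 0-1 = -1
j = (-1)+(-1) = -2
j = 1-(-2) = 3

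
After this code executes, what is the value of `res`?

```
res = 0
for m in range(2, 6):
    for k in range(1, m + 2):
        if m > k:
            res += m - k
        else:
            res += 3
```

44

m=2,k=1: 2>1, res = 0+1 = 1
m=2,k=2: not 2>2, res = 1+3 = 4
m=2,k=3: not 2>3, res = 4+3 = 7
m=3,k=1: 3>1, res = 7+2 = 9
m=3,k=2: 3>2, res = 9+1 = 10
m=3,k=3: not 3>3, res = 10+3 = 13
m=3,k=4: not 3>4, res = 13+3 = 16
m=4,k=1: 4>1, res = 16+3 = 19
m=4,k=2: 4>2, res = 19+2 = 21
m=4,k=3: 4>3, res = 21+1 = 22
m=4,k=4: not 4>4, res = 22+3 = 25
m=4,k=5: not 4>5, res = 25+3 = 28
m=5,k=1: 5>1, res = 28+4 = 32
m=5,k=2: 5>2, res = 32+3 = 35
m=5,k=3: 5>3, res = 35+2 = 37
m=5,k=4: 5>4, res = 37+1 = 38
m=5,k=5: not 5>5, res = 38+3 = 41
m=5,k=6: not 5>6, res = 41+3 = 44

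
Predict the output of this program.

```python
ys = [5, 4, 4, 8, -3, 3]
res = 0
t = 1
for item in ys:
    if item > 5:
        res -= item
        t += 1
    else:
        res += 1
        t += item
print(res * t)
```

-45

item=5: not >5, res = 0+1 = 1; t=6
item=4: not >5, res = 1+1 = 2; t=10
item=4: not >5, res = 2+1 = 3; t=14
item=8: >5, res = 3-8 = -5; t=15
item=-3: not >5, res = (-5)+1 = -4; t=12
item=3: not >5, res = (-4)+1 = -3; t=15
res*t = (-3)*15 = -45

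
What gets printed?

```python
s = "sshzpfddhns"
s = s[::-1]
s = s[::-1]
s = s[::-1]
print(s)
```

reverse → 'snhddfpzhss'
reverse → 'sshzpfddhns'
reverse → 'snhddfpzhss'

snhddfpzhss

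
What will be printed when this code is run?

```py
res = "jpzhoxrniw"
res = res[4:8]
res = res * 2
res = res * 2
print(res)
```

oxrnoxrnoxrnoxrn

slice [4:8] → 'oxrn'
repeat ×2 → 'oxrnoxrn'
repeat ×2 → 'oxrnoxrnoxrnoxrn'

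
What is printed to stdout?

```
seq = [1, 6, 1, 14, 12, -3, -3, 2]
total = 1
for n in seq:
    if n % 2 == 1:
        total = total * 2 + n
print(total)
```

n=1: odd, total = 1*2+1 = 3
n=6: not odd
n=1: odd, total = 3*2+1 = 7
n=14: not odd
n=12: not odd
n=-3: odd, total = 7*2+(-3) = 11
n=-3: odd, total = 11*2+(-3) = 19
n=2: not odd

19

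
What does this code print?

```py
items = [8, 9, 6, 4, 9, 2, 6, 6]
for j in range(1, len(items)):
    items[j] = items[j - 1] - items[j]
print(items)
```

j=1: items[1] = 8-9 = -1 → [8, -1, 6, 4, 9, 2, 6, 6]
j=2: items[2] = (-1)-6 = -7 → [8, -1, -7, 4, 9, 2, 6, 6]
j=3: items[3] = (-7)-4 = -11 → [8, -1, -7, -11, 9, 2, 6, 6]
j=4: items[4] = (-11)-9 = -20 → [8, -1, -7, -11, -20, 2, 6, 6]
j=5: items[5] = (-20)-2 = -22 → [8, -1, -7, -11, -20, -22, 6, 6]
j=6: items[6] = (-22)-6 = -28 → [8, -1, -7, -11, -20, -22, -28, 6]
j=7: items[7] = (-28)-6 = -34 → [8, -1, -7, -11, -20, -22, -28, -34]

[8, -1, -7, -11, -20, -22, -28, -34]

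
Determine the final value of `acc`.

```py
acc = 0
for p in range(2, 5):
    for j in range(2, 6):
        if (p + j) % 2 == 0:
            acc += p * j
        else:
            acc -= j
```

p=2,j=2: even sum, acc = 0+4 = 4
p=2,j=3: odd sum, acc = 4-3 = 1
p=2,j=4: even sum, acc = 1+8 = 9
p=2,j=5: odd sum, acc = 9-5 = 4
p=3,j=2: odd sum, acc = 4-2 = 2
p=3,j=3: even sum, acc = 2+9 = 11
p=3,j=4: odd sum, acc = 11-4 = 7
p=3,j=5: even sum, acc = 7+15 = 22
p=4,j=2: even sum, acc = 22+8 = 30
p=4,j=3: odd sum, acc = 30-3 = 27
p=4,j=4: even sum, acc = 27+16 = 43
p=4,j=5: odd sum, acc = 43-5 = 38

38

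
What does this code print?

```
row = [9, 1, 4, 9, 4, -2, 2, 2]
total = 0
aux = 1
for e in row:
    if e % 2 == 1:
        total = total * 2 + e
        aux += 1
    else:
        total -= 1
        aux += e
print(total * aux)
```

574

e=9: odd, total = 0*2+9 = 9; aux=2
e=1: odd, total = 9*2+1 = 19; aux=3
e=4: not odd, total = 19-1 = 18; aux=7
e=9: odd, total = 18*2+9 = 45; aux=8
e=4: not odd, total = 45-1 = 44; aux=12
e=-2: not odd, total = 44-1 = 43; aux=10
e=2: not odd, total = 43-1 = 42; aux=12
e=2: not odd, total = 42-1 = 41; aux=14
total*aux = 41*14 = 574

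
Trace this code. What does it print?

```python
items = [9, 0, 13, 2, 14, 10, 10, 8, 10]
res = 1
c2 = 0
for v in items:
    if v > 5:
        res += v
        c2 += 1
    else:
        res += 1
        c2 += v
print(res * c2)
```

v=9: >5, res = 1+9 = 10; c2=1
v=0: not >5, res = 10+1 = 11; c2=1
v=13: >5, res = 11+13 = 24; c2=2
v=2: not >5, res = 24+1 = 25; c2=4
v=14: >5, res = 25+14 = 39; c2=5
v=10: >5, res = 39+10 = 49; c2=6
v=10: >5, res = 49+10 = 59; c2=7
v=8: >5, res = 59+8 = 67; c2=8
v=10: >5, res = 67+10 = 77; c2=9
res*c2 = 77*9 = 693

693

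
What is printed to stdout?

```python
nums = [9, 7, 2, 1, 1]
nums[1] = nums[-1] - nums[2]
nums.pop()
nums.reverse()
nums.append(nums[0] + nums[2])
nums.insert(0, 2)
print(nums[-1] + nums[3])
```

nums[1] = nums[-1]-nums[2] = 1-2 = -1 → [9, -1, 2, 1, 1]
pop() removes 1 → [9, -1, 2, 1]
reverse → [1, 2, -1, 9]
append nums[0]+nums[2] = 1+(-1) = 0 → [1, 2, -1, 9, 0]
insert 2 at 0 → [2, 1, 2, -1, 9, 0]
nums[-1]+nums[3] = 0+(-1) = -1

-1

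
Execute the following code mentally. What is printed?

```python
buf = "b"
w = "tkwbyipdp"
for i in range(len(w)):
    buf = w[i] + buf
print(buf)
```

pdpiybwktb

i=0: prepend 't' → 'tb'
i=1: prepend 'k' → 'ktb'
i=2: prepend 'w' → 'wktb'
i=3: prepend 'b' → 'bwktb'
i=4: prepend 'y' → 'ybwktb'
i=5: prepend 'i' → 'iybwktb'
i=6: prepend 'p' → 'piybwktb'
i=7: prepend 'd' → 'dpiybwktb'
i=8: prepend 'p' → 'pdpiybwktb'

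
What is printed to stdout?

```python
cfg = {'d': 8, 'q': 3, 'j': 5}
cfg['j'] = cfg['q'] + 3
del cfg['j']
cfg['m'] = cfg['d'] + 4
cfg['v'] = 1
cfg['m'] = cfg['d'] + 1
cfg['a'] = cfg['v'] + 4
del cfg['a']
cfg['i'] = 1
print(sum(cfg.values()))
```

22

cfg['j'] = cfg['q']+3 = 6 → {'d': 8, 'q': 3, 'j': 6}
del 'j' → {'d': 8, 'q': 3}
cfg['m'] = cfg['d']+4 = 12 → {'d': 8, 'q': 3, 'm': 12}
cfg['v'] = 1 → {'d': 8, 'q': 3, 'm': 12, 'v': 1}
cfg['m'] = cfg['d']+1 = 9 → {'d': 8, 'q': 3, 'm': 9, 'v': 1}
cfg['a'] = cfg['v']+4 = 5 → {'d': 8, 'q': 3, 'm': 9, 'v': 1, 'a': 5}
del 'a' → {'d': 8, 'q': 3, 'm': 9, 'v': 1}
cfg['i'] = 1 → {'d': 8, 'q': 3, 'm': 9, 'v': 1, 'i': 1}
sum of values = 22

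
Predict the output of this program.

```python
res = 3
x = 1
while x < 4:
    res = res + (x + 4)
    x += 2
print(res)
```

x=1: res = 3+5 = 8
x=3: res = 8+7 = 15

15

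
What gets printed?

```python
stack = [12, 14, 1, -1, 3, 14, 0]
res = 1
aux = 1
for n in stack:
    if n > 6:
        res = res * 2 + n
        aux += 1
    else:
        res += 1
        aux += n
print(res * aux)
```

735

n=12: >6, res = 1*2+12 = 14; aux=2
n=14: >6, res = 14*2+14 = 42; aux=3
n=1: not >6, res = 42+1 = 43; aux=4
n=-1: not >6, res = 43+1 = 44; aux=3
n=3: not >6, res = 44+1 = 45; aux=6
n=14: >6, res = 45*2+14 = 104; aux=7
n=0: not >6, res = 104+1 = 105; aux=7
res*aux = 105*7 = 735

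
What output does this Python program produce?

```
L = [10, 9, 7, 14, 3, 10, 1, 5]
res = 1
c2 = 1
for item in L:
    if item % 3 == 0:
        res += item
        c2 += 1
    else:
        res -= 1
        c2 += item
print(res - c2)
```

-43

item=10: not %3==0, res = 1-1 = 0; c2=11
item=9: %3==0, res = 0+9 = 9; c2=12
item=7: not %3==0, res = 9-1 = 8; c2=19
item=14: not %3==0, res = 8-1 = 7; c2=33
item=3: %3==0, res = 7+3 = 10; c2=34
item=10: not %3==0, res = 10-1 = 9; c2=44
item=1: not %3==0, res = 9-1 = 8; c2=45
item=5: not %3==0, res = 8-1 = 7; c2=50
res-c2 = 7-50 = -43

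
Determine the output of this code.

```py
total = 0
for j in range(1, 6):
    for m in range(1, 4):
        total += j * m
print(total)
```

90

j=1,m=1: total = 0+1 = 1
j=1,m=2: total = 1+2 = 3
j=1,m=3: total = 3+3 = 6
j=2,m=1: total = 6+2 = 8
j=2,m=2: total = 8+4 = 12
j=2,m=3: total = 12+6 = 18
j=3,m=1: total = 18+3 = 21
j=3,m=2: total = 21+6 = 27
j=3,m=3: total = 27+9 = 36
j=4,m=1: total = 36+4 = 40
j=4,m=2: total = 40+8 = 48
j=4,m=3: total = 48+12 = 60
j=5,m=1: total = 60+5 = 65
j=5,m=2: total = 65+10 = 75
j=5,m=3: total = 75+15 = 90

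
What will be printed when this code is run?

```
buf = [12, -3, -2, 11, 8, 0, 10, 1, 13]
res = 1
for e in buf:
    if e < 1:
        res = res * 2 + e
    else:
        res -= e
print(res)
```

-166

e=12: not <1, res = 1-12 = -11
e=-3: <1, res = (-11)*2+(-3) = -25
e=-2: <1, res = (-25)*2+(-2) = -52
e=11: not <1, res = (-52)-11 = -63
e=8: not <1, res = (-63)-8 = -71
e=0: <1, res = (-71)*2+0 = -142
e=10: not <1, res = (-142)-10 = -152
e=1: not <1, res = (-152)-1 = -153
e=13: not <1, res = (-153)-13 = -166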